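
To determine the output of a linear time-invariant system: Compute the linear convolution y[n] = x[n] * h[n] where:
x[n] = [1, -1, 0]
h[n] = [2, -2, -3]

y[n] = sum_k x[k]*h[n-k]. Output length = len(x) + len(h) - 1 = 3 + 3 - 1 = 5.
y[0] = 1*2 = 2
y[1] = -1*2 + 1*-2 = -4
y[2] = 0*2 + -1*-2 + 1*-3 = -1
y[3] = 0*-2 + -1*-3 = 3
y[4] = 0*-3 = 0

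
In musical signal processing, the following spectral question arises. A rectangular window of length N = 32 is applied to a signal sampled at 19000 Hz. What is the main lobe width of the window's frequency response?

For a rectangular window of length N,
the main lobe width in frequency is 2*f_s/N.
= 2*19000/32 = 2375/2 Hz
This determines the minimum frequency separation for resolving two sinusoids.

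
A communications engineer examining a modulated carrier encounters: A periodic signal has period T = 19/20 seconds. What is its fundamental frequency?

The fundamental frequency is the reciprocal of the period.
f = 1/T = 1/(19/20) = 20/19 Hz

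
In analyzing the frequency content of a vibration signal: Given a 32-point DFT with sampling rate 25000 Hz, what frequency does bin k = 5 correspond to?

The frequency of DFT bin k is: f_k = k * f_s / N
f_5 = 5 * 25000 / 32 = 15625/4 Hz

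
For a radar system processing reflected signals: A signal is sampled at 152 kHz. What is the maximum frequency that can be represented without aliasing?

The maximum frequency that can be represented without aliasing
is the Nyquist frequency: f_max = f_s / 2 = 152 kHz / 2 = 76 kHz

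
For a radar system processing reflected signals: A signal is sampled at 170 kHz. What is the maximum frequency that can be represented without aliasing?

The maximum frequency that can be represented without aliasing
is the Nyquist frequency: f_max = f_s / 2 = 170 kHz / 2 = 85 kHz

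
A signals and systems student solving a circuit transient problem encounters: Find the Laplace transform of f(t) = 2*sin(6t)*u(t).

Standard pair: sin(wt)*u(t) <-> w/(s^2+w^2)
With w = 6: L{2*sin(6t)*u(t)} = 12/(s^2+36)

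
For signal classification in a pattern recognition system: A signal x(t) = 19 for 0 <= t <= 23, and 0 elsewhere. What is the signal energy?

Energy = integral of |x(t)|^2 dt over the signal duration
= 19^2 * 23 = 361 * 23 = 8303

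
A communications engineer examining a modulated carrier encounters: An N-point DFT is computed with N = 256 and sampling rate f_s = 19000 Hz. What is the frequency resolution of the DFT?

DFT frequency resolution = f_s / N
= 19000 / 256 = 2375/32 Hz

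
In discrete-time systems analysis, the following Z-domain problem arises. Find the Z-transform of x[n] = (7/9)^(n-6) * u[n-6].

Time-shifting property: if X(z) = Z{x[n]}, then Z{x[n-d]} = z^(-d) * X(z)
X(z) = z/(z - 7/9) for x[n] = (7/9)^n * u[n]
Z{x[n-6]} = z^(-6) * z/(z - 7/9) = z^(-5)/(z - 7/9)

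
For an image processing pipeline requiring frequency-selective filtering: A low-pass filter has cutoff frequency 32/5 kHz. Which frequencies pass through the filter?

A low-pass filter passes all frequencies below the cutoff frequency 32/5 kHz and attenuates higher frequencies.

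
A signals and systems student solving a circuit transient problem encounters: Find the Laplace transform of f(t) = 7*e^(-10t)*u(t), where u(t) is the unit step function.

Standard Laplace transform pair:
e^(-at)*u(t) <-> 1/(s+a)
With a = 10: L{7*e^(-10t)*u(t)} = 7/(s+10), ROC: Re(s) > -10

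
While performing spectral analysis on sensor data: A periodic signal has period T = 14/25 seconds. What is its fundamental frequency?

The fundamental frequency is the reciprocal of the period.
f = 1/T = 1/(14/25) = 25/14 Hz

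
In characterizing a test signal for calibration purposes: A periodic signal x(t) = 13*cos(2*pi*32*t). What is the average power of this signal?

Average power of A*cos(wt) is A^2/2.
P = 13^2 / 2 = 169/2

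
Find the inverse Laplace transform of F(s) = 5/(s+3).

Standard pair: k/(s+a) <-> k*e^(-at)*u(t)
With k=5, a=3: f(t) = 5*e^(-3t)*u(t)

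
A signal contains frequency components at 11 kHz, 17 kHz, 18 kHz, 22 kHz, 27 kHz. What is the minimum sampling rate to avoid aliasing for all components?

The highest frequency component is f_max = 27 kHz.
Nyquist rate = 2 * f_max = 2 * 27 kHz = 54 kHz.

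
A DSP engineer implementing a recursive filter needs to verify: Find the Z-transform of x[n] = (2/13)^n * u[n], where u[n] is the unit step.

The Z-transform of a^n * u[n] is z/(z-a) for |z| > |a|.
Here a = 2/13, so X(z) = z/(z - (2/13)) = 13z/(13z - 2)
ROC: |z| > 2/13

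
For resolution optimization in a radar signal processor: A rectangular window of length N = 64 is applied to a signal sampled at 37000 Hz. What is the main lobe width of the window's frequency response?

For a rectangular window of length N,
the main lobe width in frequency is 2*f_s/N.
= 2*37000/64 = 4625/4 Hz
This determines the minimum frequency separation for resolving two sinusoids.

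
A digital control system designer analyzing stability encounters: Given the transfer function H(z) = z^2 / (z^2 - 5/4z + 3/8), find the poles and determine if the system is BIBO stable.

Poles are roots of the denominator: z^2 - 5/4z + 3/8 = 0.
Quadratic formula: z = [-(-5/4) +/- sqrt((-5/4)^2 - 4*(3/8))] / 2
Discriminant = 25/16 - 3/2 = 1/16; sqrt = 1/4.
z = (5/4 +/- 1/4) / 2 => z = 3/4 or z = 1/2.
|p1| = 1/2, |p2| = 3/4.
For BIBO stability, all poles must lie inside the unit circle (|p| < 1).
System is STABLE since both |p| < 1.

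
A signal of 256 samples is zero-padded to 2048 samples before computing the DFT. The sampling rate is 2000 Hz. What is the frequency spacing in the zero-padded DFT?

Original DFT: N = 256, resolution = f_s/N = 2000/256 = 125/16 Hz
Zero-padded DFT: N = 2048, resolution = f_s/N = 2000/2048 = 125/128 Hz
Zero-padding interpolates the spectrum (finer frequency grid)
but does NOT improve the true spectral resolution (ability to resolve close frequencies).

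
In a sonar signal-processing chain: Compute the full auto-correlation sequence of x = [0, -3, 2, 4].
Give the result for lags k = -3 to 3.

r_xx[k] = sum_m x[m]*x[m+k], indexed from 0, for k = -3 to 3:
  r_xx[-3] = x[3]*x[0] = 0
  r_xx[-2] = x[2]*x[0] + x[3]*x[1] = -12
  r_xx[-1] = x[1]*x[0] + x[2]*x[1] + x[3]*x[2] = 2
  r_xx[0] = x[0]*x[0] + x[1]*x[1] + x[2]*x[2] + x[3]*x[3] = 29
  r_xx[1] = x[0]*x[1] + x[1]*x[2] + x[2]*x[3] = 2
  r_xx[2] = x[0]*x[2] + x[1]*x[3] = -12
  r_xx[3] = x[0]*x[3] = 0
r_xx = [0, -12, 2, 29, 2, -12, 0]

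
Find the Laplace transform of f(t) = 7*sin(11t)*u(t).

Standard pair: sin(wt)*u(t) <-> w/(s^2+w^2)
With w = 11: L{7*sin(11t)*u(t)} = 77/(s^2+121)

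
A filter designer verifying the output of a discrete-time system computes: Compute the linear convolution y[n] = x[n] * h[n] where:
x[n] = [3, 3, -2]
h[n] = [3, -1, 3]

y[n] = sum_k x[k]*h[n-k]. Output length = len(x) + len(h) - 1 = 3 + 3 - 1 = 5.
y[0] = 3*3 = 9
y[1] = 3*3 + 3*-1 = 6
y[2] = -2*3 + 3*-1 + 3*3 = 0
y[3] = -2*-1 + 3*3 = 11
y[4] = -2*3 = -6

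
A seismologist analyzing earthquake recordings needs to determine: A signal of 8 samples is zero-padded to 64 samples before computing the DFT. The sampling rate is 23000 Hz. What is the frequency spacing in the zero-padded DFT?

Original DFT: N = 8, resolution = f_s/N = 23000/8 = 2875 Hz
Zero-padded DFT: N = 64, resolution = f_s/N = 23000/64 = 2875/8 Hz
Zero-padding interpolates the spectrum (finer frequency grid)
but does NOT improve the true spectral resolution (ability to resolve close frequencies).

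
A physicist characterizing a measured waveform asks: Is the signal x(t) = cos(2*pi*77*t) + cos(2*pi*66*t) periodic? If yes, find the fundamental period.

f1 = 77 Hz, f2 = 66 Hz
Period T1 = 1/77, T2 = 1/66
Ratio T1/T2 = 66/77, which is rational.
The signal is periodic with fundamental period T = 1/GCD(77,66) = 1/11 s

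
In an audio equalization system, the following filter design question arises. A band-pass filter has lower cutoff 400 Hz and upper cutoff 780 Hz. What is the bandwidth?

Bandwidth = f_high - f_low
= 780 Hz - 400 Hz = 380 Hz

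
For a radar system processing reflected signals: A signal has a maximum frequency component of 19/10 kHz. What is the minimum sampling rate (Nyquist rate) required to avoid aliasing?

By the Nyquist-Shannon sampling theorem,
the minimum sampling rate (Nyquist rate) must be at least 2 * f_max.
Nyquist rate = 2 * 19/10 kHz = 19/5 kHz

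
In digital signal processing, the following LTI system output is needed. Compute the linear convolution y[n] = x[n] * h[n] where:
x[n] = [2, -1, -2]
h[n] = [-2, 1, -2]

y[n] = sum_k x[k]*h[n-k]. Output length = len(x) + len(h) - 1 = 3 + 3 - 1 = 5.
y[0] = 2*-2 = -4
y[1] = -1*-2 + 2*1 = 4
y[2] = -2*-2 + -1*1 + 2*-2 = -1
y[3] = -2*1 + -1*-2 = 0
y[4] = -2*-2 = 4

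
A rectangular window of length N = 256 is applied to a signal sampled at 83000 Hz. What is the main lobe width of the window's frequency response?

For a rectangular window of length N,
the main lobe width in frequency is 2*f_s/N.
= 2*83000/256 = 10375/16 Hz
This determines the minimum frequency separation for resolving two sinusoids.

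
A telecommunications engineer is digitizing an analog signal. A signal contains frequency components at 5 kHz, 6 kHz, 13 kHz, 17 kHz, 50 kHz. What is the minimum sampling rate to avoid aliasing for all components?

The highest frequency component is f_max = 50 kHz.
Nyquist rate = 2 * f_max = 2 * 50 kHz = 100 kHz.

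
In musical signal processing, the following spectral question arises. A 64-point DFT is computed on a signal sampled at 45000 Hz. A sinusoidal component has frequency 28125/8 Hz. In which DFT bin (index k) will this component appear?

DFT frequency resolution = f_s/N = 45000/64 = 5625/8 Hz
Bin index k = f_signal / resolution = 28125/8 / 5625/8 = 5
The signal frequency 28125/8 Hz falls in DFT bin k = 5.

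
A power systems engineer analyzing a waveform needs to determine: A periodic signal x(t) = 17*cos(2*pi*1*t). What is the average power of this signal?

Average power of A*cos(wt) is A^2/2.
P = 17^2 / 2 = 289/2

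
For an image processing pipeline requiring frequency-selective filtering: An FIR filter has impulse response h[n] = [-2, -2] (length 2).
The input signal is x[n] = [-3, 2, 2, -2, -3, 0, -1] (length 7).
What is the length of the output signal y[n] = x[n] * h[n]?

For linear convolution, the output length is:
len(y) = len(x) + len(h) - 1 = 7 + 2 - 1 = 8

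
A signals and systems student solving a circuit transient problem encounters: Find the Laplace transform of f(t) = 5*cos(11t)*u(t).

Standard pair: cos(wt)*u(t) <-> s/(s^2+w^2)
With w = 11: L{5*cos(11t)*u(t)} = 5s/(s^2+121)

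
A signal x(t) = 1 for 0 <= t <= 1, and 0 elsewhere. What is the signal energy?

Energy = integral of |x(t)|^2 dt over the signal duration
= 1^2 * 1 = 1 * 1 = 1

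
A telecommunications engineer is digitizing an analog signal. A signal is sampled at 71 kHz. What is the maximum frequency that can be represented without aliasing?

The maximum frequency that can be represented without aliasing
is the Nyquist frequency: f_max = f_s / 2 = 71 kHz / 2 = 71/2 kHz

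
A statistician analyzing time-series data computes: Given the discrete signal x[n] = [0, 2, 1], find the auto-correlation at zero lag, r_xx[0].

The auto-correlation at zero lag r_xx[0] equals the signal energy.
r_xx[0] = sum of x[n]^2 = 0^2 + 2^2 + 1^2
= 0 + 4 + 1 = 5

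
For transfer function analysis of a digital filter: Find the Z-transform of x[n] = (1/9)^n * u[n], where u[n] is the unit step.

The Z-transform of a^n * u[n] is z/(z-a) for |z| > |a|.
Here a = 1/9, so X(z) = z/(z - (1/9)) = 9z/(9z - 1)
ROC: |z| > 1/9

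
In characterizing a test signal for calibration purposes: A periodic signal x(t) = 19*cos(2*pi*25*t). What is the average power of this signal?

Average power of A*cos(wt) is A^2/2.
P = 19^2 / 2 = 361/2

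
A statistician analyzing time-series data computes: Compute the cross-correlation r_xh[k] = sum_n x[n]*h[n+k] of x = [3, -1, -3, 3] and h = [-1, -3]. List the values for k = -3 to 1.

Both sequences indexed from 0 and zero outside their support.
Lags with overlap: k = -3 to 1.
  r_xh[-3] = x[3]*h[0] = -3
  r_xh[-2] = x[2]*h[0] + x[3]*h[1] = -6
  r_xh[-1] = x[1]*h[0] + x[2]*h[1] = 10
  r_xh[0] = x[0]*h[0] + x[1]*h[1] = 0
  r_xh[1] = x[0]*h[1] = -9
r_xh = [-3, -6, 10, 0, -9] (for k = -3, ..., 1)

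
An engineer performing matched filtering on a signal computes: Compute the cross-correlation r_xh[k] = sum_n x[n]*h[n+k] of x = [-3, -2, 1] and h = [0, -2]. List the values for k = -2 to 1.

Both sequences indexed from 0 and zero outside their support.
Lags with overlap: k = -2 to 1.
  r_xh[-2] = x[2]*h[0] = 0
  r_xh[-1] = x[1]*h[0] + x[2]*h[1] = -2
  r_xh[0] = x[0]*h[0] + x[1]*h[1] = 4
  r_xh[1] = x[0]*h[1] = 6
r_xh = [0, -2, 4, 6] (for k = -2, ..., 1)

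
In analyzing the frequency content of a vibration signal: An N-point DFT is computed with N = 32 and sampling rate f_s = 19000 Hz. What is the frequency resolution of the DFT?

DFT frequency resolution = f_s / N
= 19000 / 32 = 2375/4 Hz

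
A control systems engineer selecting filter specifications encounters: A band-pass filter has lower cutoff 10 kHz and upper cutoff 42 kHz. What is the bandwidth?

Bandwidth = f_high - f_low
= 42 kHz - 10 kHz = 32 kHz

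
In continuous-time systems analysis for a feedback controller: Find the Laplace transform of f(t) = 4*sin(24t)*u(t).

Standard pair: sin(wt)*u(t) <-> w/(s^2+w^2)
With w = 24: L{4*sin(24t)*u(t)} = 96/(s^2+576)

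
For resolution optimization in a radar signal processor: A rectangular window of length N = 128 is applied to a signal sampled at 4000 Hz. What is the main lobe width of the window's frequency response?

For a rectangular window of length N,
the main lobe width in frequency is 2*f_s/N.
= 2*4000/128 = 125/2 Hz
This determines the minimum frequency separation for resolving two sinusoids.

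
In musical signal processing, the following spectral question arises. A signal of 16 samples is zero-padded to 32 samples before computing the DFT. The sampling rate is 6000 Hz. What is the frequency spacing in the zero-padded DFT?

Original DFT: N = 16, resolution = f_s/N = 6000/16 = 375 Hz
Zero-padded DFT: N = 32, resolution = f_s/N = 6000/32 = 375/2 Hz
Zero-padding interpolates the spectrum (finer frequency grid)
but does NOT improve the true spectral resolution (ability to resolve close frequencies).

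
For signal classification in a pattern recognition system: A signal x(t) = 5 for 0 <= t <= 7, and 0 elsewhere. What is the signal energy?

Energy = integral of |x(t)|^2 dt over the signal duration
= 5^2 * 7 = 25 * 7 = 175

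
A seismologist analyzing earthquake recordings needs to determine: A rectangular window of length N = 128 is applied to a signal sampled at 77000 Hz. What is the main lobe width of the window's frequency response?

For a rectangular window of length N,
the main lobe width in frequency is 2*f_s/N.
= 2*77000/128 = 9625/8 Hz
This determines the minimum frequency separation for resolving two sinusoids.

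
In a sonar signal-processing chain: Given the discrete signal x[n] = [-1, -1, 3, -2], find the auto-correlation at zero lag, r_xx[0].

The auto-correlation at zero lag r_xx[0] equals the signal energy.
r_xx[0] = sum of x[n]^2 = (-1)^2 + (-1)^2 + 3^2 + (-2)^2
= 1 + 1 + 9 + 4 = 15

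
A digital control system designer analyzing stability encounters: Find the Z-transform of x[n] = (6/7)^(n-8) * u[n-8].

Time-shifting property: if X(z) = Z{x[n]}, then Z{x[n-d]} = z^(-d) * X(z)
X(z) = z/(z - 6/7) for x[n] = (6/7)^n * u[n]
Z{x[n-8]} = z^(-8) * z/(z - 6/7) = z^(-7)/(z - 6/7)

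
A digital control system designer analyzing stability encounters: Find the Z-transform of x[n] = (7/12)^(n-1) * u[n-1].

Time-shifting property: if X(z) = Z{x[n]}, then Z{x[n-d]} = z^(-d) * X(z)
X(z) = z/(z - 7/12) for x[n] = (7/12)^n * u[n]
Z{x[n-1]} = z^(-1) * z/(z - 7/12) = 1/(z - 7/12)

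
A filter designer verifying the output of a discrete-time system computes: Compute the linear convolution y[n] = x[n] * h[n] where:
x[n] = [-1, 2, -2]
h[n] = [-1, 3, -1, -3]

y[n] = sum_k x[k]*h[n-k]. Output length = len(x) + len(h) - 1 = 3 + 4 - 1 = 6.
y[0] = -1*-1 = 1
y[1] = 2*-1 + -1*3 = -5
y[2] = -2*-1 + 2*3 + -1*-1 = 9
y[3] = -2*3 + 2*-1 + -1*-3 = -5
y[4] = -2*-1 + 2*-3 = -4
y[5] = -2*-3 = 6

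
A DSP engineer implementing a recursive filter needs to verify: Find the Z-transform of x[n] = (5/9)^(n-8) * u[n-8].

Time-shifting property: if X(z) = Z{x[n]}, then Z{x[n-d]} = z^(-d) * X(z)
X(z) = z/(z - 5/9) for x[n] = (5/9)^n * u[n]
Z{x[n-8]} = z^(-8) * z/(z - 5/9) = z^(-7)/(z - 5/9)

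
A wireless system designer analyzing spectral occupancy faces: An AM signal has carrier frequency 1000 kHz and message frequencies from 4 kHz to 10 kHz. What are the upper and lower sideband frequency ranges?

Upper sideband (USB) = fc + [fm_low, fm_high] = 1000 + [4, 10] = [1004, 1010] kHz
Lower sideband (LSB) = fc - [fm_high, fm_low] = 1000 - [10, 4] = [990, 996] kHz
Total occupied spectrum: 990 kHz to 1010 kHz (plus carrier at 1000 kHz)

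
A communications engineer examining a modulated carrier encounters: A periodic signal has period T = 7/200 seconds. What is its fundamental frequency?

The fundamental frequency is the reciprocal of the period.
f = 1/T = 1/(7/200) = 200/7 Hz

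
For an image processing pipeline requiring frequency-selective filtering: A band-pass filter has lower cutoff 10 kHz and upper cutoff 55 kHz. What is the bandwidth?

Bandwidth = f_high - f_low
= 55 kHz - 10 kHz = 45 kHz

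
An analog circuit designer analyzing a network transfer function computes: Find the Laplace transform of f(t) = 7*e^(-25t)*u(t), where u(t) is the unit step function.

Standard Laplace transform pair:
e^(-at)*u(t) <-> 1/(s+a)
With a = 25: L{7*e^(-25t)*u(t)} = 7/(s+25), ROC: Re(s) > -25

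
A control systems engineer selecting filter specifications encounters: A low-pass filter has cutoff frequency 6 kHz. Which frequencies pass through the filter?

A low-pass filter passes all frequencies below the cutoff frequency 6 kHz and attenuates higher frequencies.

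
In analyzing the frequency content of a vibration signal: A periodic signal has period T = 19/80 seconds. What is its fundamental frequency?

The fundamental frequency is the reciprocal of the period.
f = 1/T = 1/(19/80) = 80/19 Hz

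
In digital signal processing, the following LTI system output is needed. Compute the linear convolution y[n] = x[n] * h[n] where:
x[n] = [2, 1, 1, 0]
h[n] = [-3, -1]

y[n] = sum_k x[k]*h[n-k]. Output length = len(x) + len(h) - 1 = 4 + 2 - 1 = 5.
y[0] = 2*-3 = -6
y[1] = 1*-3 + 2*-1 = -5
y[2] = 1*-3 + 1*-1 = -4
y[3] = 0*-3 + 1*-1 = -1
y[4] = 0*-1 = 0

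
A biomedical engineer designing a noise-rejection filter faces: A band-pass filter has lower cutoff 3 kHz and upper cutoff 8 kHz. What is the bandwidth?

Bandwidth = f_high - f_low
= 8 kHz - 3 kHz = 5 kHz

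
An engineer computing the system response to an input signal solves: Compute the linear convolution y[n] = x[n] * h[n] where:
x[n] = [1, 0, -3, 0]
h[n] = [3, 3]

y[n] = sum_k x[k]*h[n-k]. Output length = len(x) + len(h) - 1 = 4 + 2 - 1 = 5.
y[0] = 1*3 = 3
y[1] = 0*3 + 1*3 = 3
y[2] = -3*3 + 0*3 = -9
y[3] = 0*3 + -3*3 = -9
y[4] = 0*3 = 0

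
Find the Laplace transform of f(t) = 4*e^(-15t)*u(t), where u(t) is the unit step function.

Standard Laplace transform pair:
e^(-at)*u(t) <-> 1/(s+a)
With a = 15: L{4*e^(-15t)*u(t)} = 4/(s+15), ROC: Re(s) > -15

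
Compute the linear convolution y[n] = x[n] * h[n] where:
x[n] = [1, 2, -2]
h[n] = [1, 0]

y[n] = sum_k x[k]*h[n-k]. Output length = len(x) + len(h) - 1 = 3 + 2 - 1 = 4.
y[0] = 1*1 = 1
y[1] = 2*1 + 1*0 = 2
y[2] = -2*1 + 2*0 = -2
y[3] = -2*0 = 0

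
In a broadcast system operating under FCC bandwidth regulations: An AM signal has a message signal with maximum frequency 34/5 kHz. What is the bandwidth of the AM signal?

In AM (double-sideband), the bandwidth is twice the message frequency.
BW = 2 * f_m = 2 * 34/5 kHz = 68/5 kHz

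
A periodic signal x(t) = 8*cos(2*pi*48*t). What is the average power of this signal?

Average power of A*cos(wt) is A^2/2.
P = 8^2 / 2 = 64/2 = 32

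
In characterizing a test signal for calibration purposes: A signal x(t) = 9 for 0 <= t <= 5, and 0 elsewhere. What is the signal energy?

Energy = integral of |x(t)|^2 dt over the signal duration
= 9^2 * 5 = 81 * 5 = 405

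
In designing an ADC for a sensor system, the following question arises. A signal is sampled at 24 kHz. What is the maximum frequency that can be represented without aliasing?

The maximum frequency that can be represented without aliasing
is the Nyquist frequency: f_max = f_s / 2 = 24 kHz / 2 = 12 kHz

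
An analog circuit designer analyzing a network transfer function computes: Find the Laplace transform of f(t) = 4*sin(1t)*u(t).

Standard pair: sin(wt)*u(t) <-> w/(s^2+w^2)
With w = 1: L{4*sin(1t)*u(t)} = 4/(s^2+1)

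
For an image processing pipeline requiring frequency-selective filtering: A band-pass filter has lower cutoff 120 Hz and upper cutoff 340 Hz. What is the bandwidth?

Bandwidth = f_high - f_low
= 340 Hz - 120 Hz = 220 Hz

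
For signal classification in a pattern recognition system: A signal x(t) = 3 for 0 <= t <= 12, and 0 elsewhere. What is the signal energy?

Energy = integral of |x(t)|^2 dt over the signal duration
= 3^2 * 12 = 9 * 12 = 108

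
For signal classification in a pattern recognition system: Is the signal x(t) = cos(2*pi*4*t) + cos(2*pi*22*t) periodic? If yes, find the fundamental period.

f1 = 4 Hz, f2 = 22 Hz
Period T1 = 1/4, T2 = 1/22
Ratio T1/T2 = 22/4, which is rational.
The signal is periodic with fundamental period T = 1/GCD(4,22) = 1/2 s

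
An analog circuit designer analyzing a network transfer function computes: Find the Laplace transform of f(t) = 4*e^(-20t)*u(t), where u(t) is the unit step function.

Standard Laplace transform pair:
e^(-at)*u(t) <-> 1/(s+a)
With a = 20: L{4*e^(-20t)*u(t)} = 4/(s+20), ROC: Re(s) > -20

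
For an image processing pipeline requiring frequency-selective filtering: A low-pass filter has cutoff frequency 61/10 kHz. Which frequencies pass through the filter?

A low-pass filter passes all frequencies below the cutoff frequency 61/10 kHz and attenuates higher frequencies.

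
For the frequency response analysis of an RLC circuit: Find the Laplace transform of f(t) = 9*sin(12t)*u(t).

Standard pair: sin(wt)*u(t) <-> w/(s^2+w^2)
With w = 12: L{9*sin(12t)*u(t)} = 108/(s^2+144)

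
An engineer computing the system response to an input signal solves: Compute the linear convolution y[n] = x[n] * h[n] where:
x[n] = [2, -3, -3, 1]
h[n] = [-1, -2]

y[n] = sum_k x[k]*h[n-k]. Output length = len(x) + len(h) - 1 = 4 + 2 - 1 = 5.
y[0] = 2*-1 = -2
y[1] = -3*-1 + 2*-2 = -1
y[2] = -3*-1 + -3*-2 = 9
y[3] = 1*-1 + -3*-2 = 5
y[4] = 1*-2 = -2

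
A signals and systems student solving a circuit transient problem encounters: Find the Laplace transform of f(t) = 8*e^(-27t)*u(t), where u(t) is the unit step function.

Standard Laplace transform pair:
e^(-at)*u(t) <-> 1/(s+a)
With a = 27: L{8*e^(-27t)*u(t)} = 8/(s+27), ROC: Re(s) > -27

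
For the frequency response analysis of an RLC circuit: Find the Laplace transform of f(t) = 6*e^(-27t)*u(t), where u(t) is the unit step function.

Standard Laplace transform pair:
e^(-at)*u(t) <-> 1/(s+a)
With a = 27: L{6*e^(-27t)*u(t)} = 6/(s+27), ROC: Re(s) > -27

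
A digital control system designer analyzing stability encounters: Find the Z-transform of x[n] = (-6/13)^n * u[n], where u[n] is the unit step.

The Z-transform of a^n * u[n] is z/(z-a) for |z| > |a|.
Here a = -6/13, so X(z) = z/(z - (-6/13)) = 13z/(13z + 6)
ROC: |z| > 6/13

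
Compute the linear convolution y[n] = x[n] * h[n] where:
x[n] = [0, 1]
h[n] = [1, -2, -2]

y[n] = sum_k x[k]*h[n-k]. Output length = len(x) + len(h) - 1 = 2 + 3 - 1 = 4.
y[0] = 0*1 = 0
y[1] = 1*1 + 0*-2 = 1
y[2] = 1*-2 + 0*-2 = -2
y[3] = 1*-2 = -2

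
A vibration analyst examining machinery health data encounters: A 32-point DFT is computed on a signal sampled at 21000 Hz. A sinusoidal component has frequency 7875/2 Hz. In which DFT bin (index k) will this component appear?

DFT frequency resolution = f_s/N = 21000/32 = 2625/4 Hz
Bin index k = f_signal / resolution = 7875/2 / 2625/4 = 6
The signal frequency 7875/2 Hz falls in DFT bin k = 6.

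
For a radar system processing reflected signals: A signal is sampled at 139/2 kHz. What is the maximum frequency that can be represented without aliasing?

The maximum frequency that can be represented without aliasing
is the Nyquist frequency: f_max = f_s / 2 = 139/2 kHz / 2 = 139/4 kHz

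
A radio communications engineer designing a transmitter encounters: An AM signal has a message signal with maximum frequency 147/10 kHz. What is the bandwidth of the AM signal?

In AM (double-sideband), the bandwidth is twice the message frequency.
BW = 2 * f_m = 2 * 147/10 kHz = 147/5 kHz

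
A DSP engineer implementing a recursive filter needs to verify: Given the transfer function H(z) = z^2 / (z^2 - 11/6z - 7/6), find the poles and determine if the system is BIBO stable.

Poles are roots of the denominator: z^2 - 11/6z - 7/6 = 0.
Quadratic formula: z = [-(-11/6) +/- sqrt((-11/6)^2 - 4*(-7/6))] / 2
Discriminant = 121/36 + 14/3 = 289/36; sqrt = 17/6.
z = (11/6 +/- 17/6) / 2 => z = 7/3 or z = -1/2.
|p1| = 7/3, |p2| = 1/2.
For BIBO stability, all poles must lie inside the unit circle (|p| < 1).
System is UNSTABLE since at least one |p| >= 1.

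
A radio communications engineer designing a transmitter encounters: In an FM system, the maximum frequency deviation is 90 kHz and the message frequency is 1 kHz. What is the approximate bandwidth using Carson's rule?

Carson's rule: BW = 2*(delta_f + f_m)
= 2*(90 + 1) kHz = 182 kHz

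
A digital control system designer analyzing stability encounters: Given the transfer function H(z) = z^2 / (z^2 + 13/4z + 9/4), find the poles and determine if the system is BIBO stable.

Poles are roots of the denominator: z^2 + 13/4z + 9/4 = 0.
Quadratic formula: z = [-(13/4) +/- sqrt((13/4)^2 - 4*(9/4))] / 2
Discriminant = 169/16 - 9 = 25/16; sqrt = 5/4.
z = (-13/4 +/- 5/4) / 2 => z = -1 or z = -9/4.
|p1| = 9/4, |p2| = 1.
For BIBO stability, all poles must lie inside the unit circle (|p| < 1).
System is UNSTABLE since at least one |p| >= 1.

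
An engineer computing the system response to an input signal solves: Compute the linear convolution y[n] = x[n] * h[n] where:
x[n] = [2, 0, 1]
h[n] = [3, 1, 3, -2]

y[n] = sum_k x[k]*h[n-k]. Output length = len(x) + len(h) - 1 = 3 + 4 - 1 = 6.
y[0] = 2*3 = 6
y[1] = 0*3 + 2*1 = 2
y[2] = 1*3 + 0*1 + 2*3 = 9
y[3] = 1*1 + 0*3 + 2*-2 = -3
y[4] = 1*3 + 0*-2 = 3
y[5] = 1*-2 = -2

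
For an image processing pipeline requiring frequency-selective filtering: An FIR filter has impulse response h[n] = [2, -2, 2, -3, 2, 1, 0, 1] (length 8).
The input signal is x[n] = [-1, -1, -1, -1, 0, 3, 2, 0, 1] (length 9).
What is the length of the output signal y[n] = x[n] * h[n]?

For linear convolution, the output length is:
len(y) = len(x) + len(h) - 1 = 9 + 8 - 1 = 16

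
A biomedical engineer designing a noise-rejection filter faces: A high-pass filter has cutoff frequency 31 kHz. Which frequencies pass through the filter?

A high-pass filter passes all frequencies above the cutoff frequency 31 kHz and attenuates lower frequencies.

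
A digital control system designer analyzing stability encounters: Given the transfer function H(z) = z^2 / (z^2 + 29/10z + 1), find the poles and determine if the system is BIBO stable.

Poles are roots of the denominator: z^2 + 29/10z + 1 = 0.
Quadratic formula: z = [-(29/10) +/- sqrt((29/10)^2 - 4*(1))] / 2
Discriminant = 841/100 - 4 = 441/100; sqrt = 21/10.
z = (-29/10 +/- 21/10) / 2 => z = -2/5 or z = -5/2.
|p1| = 5/2, |p2| = 2/5.
For BIBO stability, all poles must lie inside the unit circle (|p| < 1).
System is UNSTABLE since at least one |p| >= 1.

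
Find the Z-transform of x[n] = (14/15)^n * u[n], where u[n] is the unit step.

The Z-transform of a^n * u[n] is z/(z-a) for |z| > |a|.
Here a = 14/15, so X(z) = z/(z - (14/15)) = 15z/(15z - 14)
ROC: |z| > 14/15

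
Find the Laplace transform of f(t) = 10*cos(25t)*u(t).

Standard pair: cos(wt)*u(t) <-> s/(s^2+w^2)
With w = 25: L{10*cos(25t)*u(t)} = 10s/(s^2+625)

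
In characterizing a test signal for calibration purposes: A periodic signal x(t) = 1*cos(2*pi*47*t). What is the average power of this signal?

Average power of A*cos(wt) is A^2/2.
P = 1^2 / 2 = 1/2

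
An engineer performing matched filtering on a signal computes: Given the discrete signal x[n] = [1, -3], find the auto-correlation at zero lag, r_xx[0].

The auto-correlation at zero lag r_xx[0] equals the signal energy.
r_xx[0] = sum of x[n]^2 = 1^2 + (-3)^2
= 1 + 9 = 10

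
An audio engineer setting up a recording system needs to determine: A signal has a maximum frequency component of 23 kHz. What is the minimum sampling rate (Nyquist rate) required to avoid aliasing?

By the Nyquist-Shannon sampling theorem,
the minimum sampling rate (Nyquist rate) must be at least 2 * f_max.
Nyquist rate = 2 * 23 kHz = 46 kHz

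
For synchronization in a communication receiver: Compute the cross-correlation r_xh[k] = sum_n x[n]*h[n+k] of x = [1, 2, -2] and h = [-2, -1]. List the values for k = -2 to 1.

Both sequences indexed from 0 and zero outside their support.
Lags with overlap: k = -2 to 1.
  r_xh[-2] = x[2]*h[0] = 4
  r_xh[-1] = x[1]*h[0] + x[2]*h[1] = -2
  r_xh[0] = x[0]*h[0] + x[1]*h[1] = -4
  r_xh[1] = x[0]*h[1] = -1
r_xh = [4, -2, -4, -1] (for k = -2, ..., 1)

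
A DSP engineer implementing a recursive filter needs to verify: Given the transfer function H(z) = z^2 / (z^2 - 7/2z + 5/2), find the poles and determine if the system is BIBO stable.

Poles are roots of the denominator: z^2 - 7/2z + 5/2 = 0.
Quadratic formula: z = [-(-7/2) +/- sqrt((-7/2)^2 - 4*(5/2))] / 2
Discriminant = 49/4 - 10 = 9/4; sqrt = 3/2.
z = (7/2 +/- 3/2) / 2 => z = 5/2 or z = 1.
|p1| = 1, |p2| = 5/2.
For BIBO stability, all poles must lie inside the unit circle (|p| < 1).
System is UNSTABLE since at least one |p| >= 1.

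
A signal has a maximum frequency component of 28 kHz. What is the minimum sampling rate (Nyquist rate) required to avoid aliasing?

By the Nyquist-Shannon sampling theorem,
the minimum sampling rate (Nyquist rate) must be at least 2 * f_max.
Nyquist rate = 2 * 28 kHz = 56 kHz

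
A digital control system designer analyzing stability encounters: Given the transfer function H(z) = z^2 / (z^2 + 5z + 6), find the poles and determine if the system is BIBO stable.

Poles are roots of the denominator: z^2 + 5z + 6 = 0.
Quadratic formula: z = [-(5) +/- sqrt((5)^2 - 4*(6))] / 2
Discriminant = 25 - 24 = 1; sqrt = 1.
z = (-5 +/- 1) / 2 => z = -2 or z = -3.
|p1| = 3, |p2| = 2.
For BIBO stability, all poles must lie inside the unit circle (|p| < 1).
System is UNSTABLE since at least one |p| >= 1.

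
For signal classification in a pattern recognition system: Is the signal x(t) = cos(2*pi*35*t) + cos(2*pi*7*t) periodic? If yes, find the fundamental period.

f1 = 35 Hz, f2 = 7 Hz
Period T1 = 1/35, T2 = 1/7
Ratio T1/T2 = 7/35, which is rational.
The signal is periodic with fundamental period T = 1/GCD(35,7) = 1/7 s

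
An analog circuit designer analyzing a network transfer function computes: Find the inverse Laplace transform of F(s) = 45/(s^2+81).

Standard pair: w/(s^2+w^2) <-> sin(wt)*u(t)
Recognize w^2 = 81, so w = 9; numerator 45 = 5*9.
f(t) = 5*sin(9t)*u(t)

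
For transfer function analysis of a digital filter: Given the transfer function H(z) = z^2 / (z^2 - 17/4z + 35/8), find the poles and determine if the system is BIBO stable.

Poles are roots of the denominator: z^2 - 17/4z + 35/8 = 0.
Quadratic formula: z = [-(-17/4) +/- sqrt((-17/4)^2 - 4*(35/8))] / 2
Discriminant = 289/16 - 35/2 = 9/16; sqrt = 3/4.
z = (17/4 +/- 3/4) / 2 => z = 5/2 or z = 7/4.
|p1| = 7/4, |p2| = 5/2.
For BIBO stability, all poles must lie inside the unit circle (|p| < 1).
System is UNSTABLE since at least one |p| >= 1.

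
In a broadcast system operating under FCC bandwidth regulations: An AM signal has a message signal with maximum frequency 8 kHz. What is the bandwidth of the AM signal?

In AM (double-sideband), the bandwidth is twice the message frequency.
BW = 2 * f_m = 2 * 8 kHz = 16 kHz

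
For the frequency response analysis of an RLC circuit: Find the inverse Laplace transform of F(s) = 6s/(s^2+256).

Standard pair: s/(s^2+w^2) <-> cos(wt)*u(t)
With k=6, w=16: f(t) = 6*cos(16t)*u(t)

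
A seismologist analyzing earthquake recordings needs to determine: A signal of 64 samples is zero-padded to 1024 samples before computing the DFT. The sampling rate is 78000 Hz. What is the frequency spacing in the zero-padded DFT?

Original DFT: N = 64, resolution = f_s/N = 78000/64 = 4875/4 Hz
Zero-padded DFT: N = 1024, resolution = f_s/N = 78000/1024 = 4875/64 Hz
Zero-padding interpolates the spectrum (finer frequency grid)
but does NOT improve the true spectral resolution (ability to resolve close frequencies).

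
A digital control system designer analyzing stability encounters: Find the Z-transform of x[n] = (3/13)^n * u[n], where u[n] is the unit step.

The Z-transform of a^n * u[n] is z/(z-a) for |z| > |a|.
Here a = 3/13, so X(z) = z/(z - (3/13)) = 13z/(13z - 3)
ROC: |z| > 3/13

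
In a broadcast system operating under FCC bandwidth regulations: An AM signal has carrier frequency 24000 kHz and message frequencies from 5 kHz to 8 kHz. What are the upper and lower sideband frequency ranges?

Upper sideband (USB) = fc + [fm_low, fm_high] = 24000 + [5, 8] = [24005, 24008] kHz
Lower sideband (LSB) = fc - [fm_high, fm_low] = 24000 - [8, 5] = [23992, 23995] kHz
Total occupied spectrum: 23992 kHz to 24008 kHz (plus carrier at 24000 kHz)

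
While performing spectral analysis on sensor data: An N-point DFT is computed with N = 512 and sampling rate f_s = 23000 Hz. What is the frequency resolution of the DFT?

DFT frequency resolution = f_s / N
= 23000 / 512 = 2875/64 Hz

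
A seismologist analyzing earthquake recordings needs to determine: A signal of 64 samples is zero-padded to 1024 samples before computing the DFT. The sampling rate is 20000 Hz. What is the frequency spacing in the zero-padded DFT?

Original DFT: N = 64, resolution = f_s/N = 20000/64 = 625/2 Hz
Zero-padded DFT: N = 1024, resolution = f_s/N = 20000/1024 = 625/32 Hz
Zero-padding interpolates the spectrum (finer frequency grid)
but does NOT improve the true spectral resolution (ability to resolve close frequencies).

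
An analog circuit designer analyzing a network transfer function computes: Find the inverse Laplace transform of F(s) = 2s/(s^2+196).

Standard pair: s/(s^2+w^2) <-> cos(wt)*u(t)
With k=2, w=14: f(t) = 2*cos(14t)*u(t)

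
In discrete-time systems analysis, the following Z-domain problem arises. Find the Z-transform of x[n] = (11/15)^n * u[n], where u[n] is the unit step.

The Z-transform of a^n * u[n] is z/(z-a) for |z| > |a|.
Here a = 11/15, so X(z) = z/(z - (11/15)) = 15z/(15z - 11)
ROC: |z| > 11/15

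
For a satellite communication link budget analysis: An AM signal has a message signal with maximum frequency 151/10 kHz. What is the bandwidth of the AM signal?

In AM (double-sideband), the bandwidth is twice the message frequency.
BW = 2 * f_m = 2 * 151/10 kHz = 151/5 kHz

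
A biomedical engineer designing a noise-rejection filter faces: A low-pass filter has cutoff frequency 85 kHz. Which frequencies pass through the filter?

A low-pass filter passes all frequencies below the cutoff frequency 85 kHz and attenuates higher frequencies.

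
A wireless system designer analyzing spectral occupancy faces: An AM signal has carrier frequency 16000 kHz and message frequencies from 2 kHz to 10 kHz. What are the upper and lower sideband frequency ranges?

Upper sideband (USB) = fc + [fm_low, fm_high] = 16000 + [2, 10] = [16002, 16010] kHz
Lower sideband (LSB) = fc - [fm_high, fm_low] = 16000 - [10, 2] = [15990, 15998] kHz
Total occupied spectrum: 15990 kHz to 16010 kHz (plus carrier at 16000 kHz)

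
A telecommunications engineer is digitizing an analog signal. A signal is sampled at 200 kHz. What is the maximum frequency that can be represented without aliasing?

The maximum frequency that can be represented without aliasing
is the Nyquist frequency: f_max = f_s / 2 = 200 kHz / 2 = 100 kHz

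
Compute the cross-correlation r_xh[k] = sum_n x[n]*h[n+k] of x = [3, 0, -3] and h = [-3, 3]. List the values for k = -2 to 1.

Both sequences indexed from 0 and zero outside their support.
Lags with overlap: k = -2 to 1.
  r_xh[-2] = x[2]*h[0] = 9
  r_xh[-1] = x[1]*h[0] + x[2]*h[1] = -9
  r_xh[0] = x[0]*h[0] + x[1]*h[1] = -9
  r_xh[1] = x[0]*h[1] = 9
r_xh = [9, -9, -9, 9] (for k = -2, ..., 1)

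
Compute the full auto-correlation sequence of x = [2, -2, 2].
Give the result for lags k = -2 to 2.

r_xx[k] = sum_m x[m]*x[m+k], indexed from 0, for k = -2 to 2:
  r_xx[-2] = x[2]*x[0] = 4
  r_xx[-1] = x[1]*x[0] + x[2]*x[1] = -8
  r_xx[0] = x[0]*x[0] + x[1]*x[1] + x[2]*x[2] = 12
  r_xx[1] = x[0]*x[1] + x[1]*x[2] = -8
  r_xx[2] = x[0]*x[2] = 4
r_xx = [4, -8, 12, -8, 4]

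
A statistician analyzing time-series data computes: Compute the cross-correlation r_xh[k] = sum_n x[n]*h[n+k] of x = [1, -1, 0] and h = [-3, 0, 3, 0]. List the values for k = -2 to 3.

Both sequences indexed from 0 and zero outside their support.
Lags with overlap: k = -2 to 3.
  r_xh[-2] = x[2]*h[0] = 0
  r_xh[-1] = x[1]*h[0] + x[2]*h[1] = 3
  r_xh[0] = x[0]*h[0] + x[1]*h[1] + x[2]*h[2] = -3
  r_xh[1] = x[0]*h[1] + x[1]*h[2] + x[2]*h[3] = -3
  r_xh[2] = x[0]*h[2] + x[1]*h[3] = 3
  r_xh[3] = x[0]*h[3] = 0
r_xh = [0, 3, -3, -3, 3, 0] (for k = -2, ..., 3)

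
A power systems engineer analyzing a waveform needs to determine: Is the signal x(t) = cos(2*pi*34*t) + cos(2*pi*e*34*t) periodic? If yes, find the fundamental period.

f1 = 34 Hz, f2 = 34*e Hz
Ratio f2/f1 = e, which is irrational.
Since the frequency ratio is irrational, no common period exists.
The signal is not periodic.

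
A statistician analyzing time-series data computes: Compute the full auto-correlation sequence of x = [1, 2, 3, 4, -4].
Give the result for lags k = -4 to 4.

r_xx[k] = sum_m x[m]*x[m+k], indexed from 0, for k = -4 to 4:
  r_xx[-4] = x[4]*x[0] = -4
  r_xx[-3] = x[3]*x[0] + x[4]*x[1] = -4
  r_xx[-2] = x[2]*x[0] + x[3]*x[1] + x[4]*x[2] = -1
  r_xx[-1] = x[1]*x[0] + x[2]*x[1] + x[3]*x[2] + x[4]*x[3] = 4
  r_xx[0] = x[0]*x[0] + x[1]*x[1] + x[2]*x[2] + x[3]*x[3] + x[4]*x[4] = 46
  r_xx[1] = x[0]*x[1] + x[1]*x[2] + x[2]*x[3] + x[3]*x[4] = 4
  r_xx[2] = x[0]*x[2] + x[1]*x[3] + x[2]*x[4] = -1
  r_xx[3] = x[0]*x[3] + x[1]*x[4] = -4
  r_xx[4] = x[0]*x[4] = -4
r_xx = [-4, -4, -1, 4, 46, 4, -1, -4, -4]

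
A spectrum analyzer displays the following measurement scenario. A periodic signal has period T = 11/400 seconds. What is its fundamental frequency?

The fundamental frequency is the reciprocal of the period.
f = 1/T = 1/(11/400) = 400/11 Hz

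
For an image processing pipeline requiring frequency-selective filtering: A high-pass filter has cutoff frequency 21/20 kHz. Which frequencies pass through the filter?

A high-pass filter passes all frequencies above the cutoff frequency 21/20 kHz and attenuates lower frequencies.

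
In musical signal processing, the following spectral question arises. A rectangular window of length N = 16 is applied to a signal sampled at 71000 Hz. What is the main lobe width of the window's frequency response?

For a rectangular window of length N,
the main lobe width in frequency is 2*f_s/N.
= 2*71000/16 = 8875 Hz
This determines the minimum frequency separation for resolving two sinusoids.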